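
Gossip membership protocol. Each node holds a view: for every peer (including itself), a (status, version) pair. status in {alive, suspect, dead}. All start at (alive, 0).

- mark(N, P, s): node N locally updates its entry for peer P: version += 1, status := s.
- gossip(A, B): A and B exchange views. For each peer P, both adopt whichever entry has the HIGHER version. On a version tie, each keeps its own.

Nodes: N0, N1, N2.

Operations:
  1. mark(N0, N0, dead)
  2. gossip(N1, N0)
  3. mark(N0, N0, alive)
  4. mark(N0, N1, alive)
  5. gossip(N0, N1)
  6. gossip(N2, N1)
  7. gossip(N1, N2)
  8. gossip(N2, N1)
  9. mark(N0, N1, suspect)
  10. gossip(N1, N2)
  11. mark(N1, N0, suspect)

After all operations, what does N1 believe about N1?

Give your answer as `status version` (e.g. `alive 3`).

Answer: alive 1

Derivation:
Op 1: N0 marks N0=dead -> (dead,v1)
Op 2: gossip N1<->N0 -> N1.N0=(dead,v1) N1.N1=(alive,v0) N1.N2=(alive,v0) | N0.N0=(dead,v1) N0.N1=(alive,v0) N0.N2=(alive,v0)
Op 3: N0 marks N0=alive -> (alive,v2)
Op 4: N0 marks N1=alive -> (alive,v1)
Op 5: gossip N0<->N1 -> N0.N0=(alive,v2) N0.N1=(alive,v1) N0.N2=(alive,v0) | N1.N0=(alive,v2) N1.N1=(alive,v1) N1.N2=(alive,v0)
Op 6: gossip N2<->N1 -> N2.N0=(alive,v2) N2.N1=(alive,v1) N2.N2=(alive,v0) | N1.N0=(alive,v2) N1.N1=(alive,v1) N1.N2=(alive,v0)
Op 7: gossip N1<->N2 -> N1.N0=(alive,v2) N1.N1=(alive,v1) N1.N2=(alive,v0) | N2.N0=(alive,v2) N2.N1=(alive,v1) N2.N2=(alive,v0)
Op 8: gossip N2<->N1 -> N2.N0=(alive,v2) N2.N1=(alive,v1) N2.N2=(alive,v0) | N1.N0=(alive,v2) N1.N1=(alive,v1) N1.N2=(alive,v0)
Op 9: N0 marks N1=suspect -> (suspect,v2)
Op 10: gossip N1<->N2 -> N1.N0=(alive,v2) N1.N1=(alive,v1) N1.N2=(alive,v0) | N2.N0=(alive,v2) N2.N1=(alive,v1) N2.N2=(alive,v0)
Op 11: N1 marks N0=suspect -> (suspect,v3)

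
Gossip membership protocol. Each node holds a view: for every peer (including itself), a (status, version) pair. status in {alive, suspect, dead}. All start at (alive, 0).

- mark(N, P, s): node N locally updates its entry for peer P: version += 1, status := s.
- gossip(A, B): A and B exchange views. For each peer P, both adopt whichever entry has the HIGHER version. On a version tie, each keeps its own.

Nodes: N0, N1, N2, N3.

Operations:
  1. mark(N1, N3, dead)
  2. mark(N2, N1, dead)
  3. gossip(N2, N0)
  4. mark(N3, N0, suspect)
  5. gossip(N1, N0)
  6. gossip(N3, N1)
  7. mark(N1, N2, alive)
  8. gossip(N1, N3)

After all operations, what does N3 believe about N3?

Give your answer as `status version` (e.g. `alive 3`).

Answer: dead 1

Derivation:
Op 1: N1 marks N3=dead -> (dead,v1)
Op 2: N2 marks N1=dead -> (dead,v1)
Op 3: gossip N2<->N0 -> N2.N0=(alive,v0) N2.N1=(dead,v1) N2.N2=(alive,v0) N2.N3=(alive,v0) | N0.N0=(alive,v0) N0.N1=(dead,v1) N0.N2=(alive,v0) N0.N3=(alive,v0)
Op 4: N3 marks N0=suspect -> (suspect,v1)
Op 5: gossip N1<->N0 -> N1.N0=(alive,v0) N1.N1=(dead,v1) N1.N2=(alive,v0) N1.N3=(dead,v1) | N0.N0=(alive,v0) N0.N1=(dead,v1) N0.N2=(alive,v0) N0.N3=(dead,v1)
Op 6: gossip N3<->N1 -> N3.N0=(suspect,v1) N3.N1=(dead,v1) N3.N2=(alive,v0) N3.N3=(dead,v1) | N1.N0=(suspect,v1) N1.N1=(dead,v1) N1.N2=(alive,v0) N1.N3=(dead,v1)
Op 7: N1 marks N2=alive -> (alive,v1)
Op 8: gossip N1<->N3 -> N1.N0=(suspect,v1) N1.N1=(dead,v1) N1.N2=(alive,v1) N1.N3=(dead,v1) | N3.N0=(suspect,v1) N3.N1=(dead,v1) N3.N2=(alive,v1) N3.N3=(dead,v1)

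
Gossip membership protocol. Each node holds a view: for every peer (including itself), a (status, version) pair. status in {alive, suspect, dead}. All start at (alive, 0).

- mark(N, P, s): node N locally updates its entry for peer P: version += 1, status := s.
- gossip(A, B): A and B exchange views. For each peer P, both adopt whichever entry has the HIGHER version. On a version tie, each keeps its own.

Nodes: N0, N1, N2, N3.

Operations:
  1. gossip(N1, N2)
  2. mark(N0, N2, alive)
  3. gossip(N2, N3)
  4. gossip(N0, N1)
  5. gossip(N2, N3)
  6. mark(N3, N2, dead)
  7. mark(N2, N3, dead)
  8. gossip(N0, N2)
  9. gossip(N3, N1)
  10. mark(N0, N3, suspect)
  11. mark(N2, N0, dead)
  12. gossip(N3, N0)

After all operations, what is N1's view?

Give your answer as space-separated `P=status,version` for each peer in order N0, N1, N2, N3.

Answer: N0=alive,0 N1=alive,0 N2=alive,1 N3=alive,0

Derivation:
Op 1: gossip N1<->N2 -> N1.N0=(alive,v0) N1.N1=(alive,v0) N1.N2=(alive,v0) N1.N3=(alive,v0) | N2.N0=(alive,v0) N2.N1=(alive,v0) N2.N2=(alive,v0) N2.N3=(alive,v0)
Op 2: N0 marks N2=alive -> (alive,v1)
Op 3: gossip N2<->N3 -> N2.N0=(alive,v0) N2.N1=(alive,v0) N2.N2=(alive,v0) N2.N3=(alive,v0) | N3.N0=(alive,v0) N3.N1=(alive,v0) N3.N2=(alive,v0) N3.N3=(alive,v0)
Op 4: gossip N0<->N1 -> N0.N0=(alive,v0) N0.N1=(alive,v0) N0.N2=(alive,v1) N0.N3=(alive,v0) | N1.N0=(alive,v0) N1.N1=(alive,v0) N1.N2=(alive,v1) N1.N3=(alive,v0)
Op 5: gossip N2<->N3 -> N2.N0=(alive,v0) N2.N1=(alive,v0) N2.N2=(alive,v0) N2.N3=(alive,v0) | N3.N0=(alive,v0) N3.N1=(alive,v0) N3.N2=(alive,v0) N3.N3=(alive,v0)
Op 6: N3 marks N2=dead -> (dead,v1)
Op 7: N2 marks N3=dead -> (dead,v1)
Op 8: gossip N0<->N2 -> N0.N0=(alive,v0) N0.N1=(alive,v0) N0.N2=(alive,v1) N0.N3=(dead,v1) | N2.N0=(alive,v0) N2.N1=(alive,v0) N2.N2=(alive,v1) N2.N3=(dead,v1)
Op 9: gossip N3<->N1 -> N3.N0=(alive,v0) N3.N1=(alive,v0) N3.N2=(dead,v1) N3.N3=(alive,v0) | N1.N0=(alive,v0) N1.N1=(alive,v0) N1.N2=(alive,v1) N1.N3=(alive,v0)
Op 10: N0 marks N3=suspect -> (suspect,v2)
Op 11: N2 marks N0=dead -> (dead,v1)
Op 12: gossip N3<->N0 -> N3.N0=(alive,v0) N3.N1=(alive,v0) N3.N2=(dead,v1) N3.N3=(suspect,v2) | N0.N0=(alive,v0) N0.N1=(alive,v0) N0.N2=(alive,v1) N0.N3=(suspect,v2)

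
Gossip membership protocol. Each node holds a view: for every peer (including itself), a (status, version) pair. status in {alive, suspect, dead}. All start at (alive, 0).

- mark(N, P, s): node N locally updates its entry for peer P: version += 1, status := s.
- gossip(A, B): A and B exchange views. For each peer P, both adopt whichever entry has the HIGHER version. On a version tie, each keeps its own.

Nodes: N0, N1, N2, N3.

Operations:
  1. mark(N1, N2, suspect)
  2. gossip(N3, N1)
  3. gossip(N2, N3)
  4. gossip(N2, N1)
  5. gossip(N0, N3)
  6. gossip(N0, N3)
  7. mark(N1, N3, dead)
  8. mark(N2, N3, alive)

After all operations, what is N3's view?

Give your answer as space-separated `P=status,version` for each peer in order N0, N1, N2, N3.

Op 1: N1 marks N2=suspect -> (suspect,v1)
Op 2: gossip N3<->N1 -> N3.N0=(alive,v0) N3.N1=(alive,v0) N3.N2=(suspect,v1) N3.N3=(alive,v0) | N1.N0=(alive,v0) N1.N1=(alive,v0) N1.N2=(suspect,v1) N1.N3=(alive,v0)
Op 3: gossip N2<->N3 -> N2.N0=(alive,v0) N2.N1=(alive,v0) N2.N2=(suspect,v1) N2.N3=(alive,v0) | N3.N0=(alive,v0) N3.N1=(alive,v0) N3.N2=(suspect,v1) N3.N3=(alive,v0)
Op 4: gossip N2<->N1 -> N2.N0=(alive,v0) N2.N1=(alive,v0) N2.N2=(suspect,v1) N2.N3=(alive,v0) | N1.N0=(alive,v0) N1.N1=(alive,v0) N1.N2=(suspect,v1) N1.N3=(alive,v0)
Op 5: gossip N0<->N3 -> N0.N0=(alive,v0) N0.N1=(alive,v0) N0.N2=(suspect,v1) N0.N3=(alive,v0) | N3.N0=(alive,v0) N3.N1=(alive,v0) N3.N2=(suspect,v1) N3.N3=(alive,v0)
Op 6: gossip N0<->N3 -> N0.N0=(alive,v0) N0.N1=(alive,v0) N0.N2=(suspect,v1) N0.N3=(alive,v0) | N3.N0=(alive,v0) N3.N1=(alive,v0) N3.N2=(suspect,v1) N3.N3=(alive,v0)
Op 7: N1 marks N3=dead -> (dead,v1)
Op 8: N2 marks N3=alive -> (alive,v1)

Answer: N0=alive,0 N1=alive,0 N2=suspect,1 N3=alive,0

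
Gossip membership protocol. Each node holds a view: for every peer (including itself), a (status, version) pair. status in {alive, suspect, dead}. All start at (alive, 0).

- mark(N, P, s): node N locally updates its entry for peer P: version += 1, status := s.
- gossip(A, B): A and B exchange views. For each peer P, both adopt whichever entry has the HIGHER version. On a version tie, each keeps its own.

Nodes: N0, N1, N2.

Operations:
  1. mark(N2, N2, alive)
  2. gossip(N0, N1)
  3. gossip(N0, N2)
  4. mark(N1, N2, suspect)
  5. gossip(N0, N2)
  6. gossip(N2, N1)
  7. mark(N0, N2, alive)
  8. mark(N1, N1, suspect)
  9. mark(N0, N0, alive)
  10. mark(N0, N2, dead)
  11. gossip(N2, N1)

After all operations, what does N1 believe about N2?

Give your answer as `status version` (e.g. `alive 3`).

Op 1: N2 marks N2=alive -> (alive,v1)
Op 2: gossip N0<->N1 -> N0.N0=(alive,v0) N0.N1=(alive,v0) N0.N2=(alive,v0) | N1.N0=(alive,v0) N1.N1=(alive,v0) N1.N2=(alive,v0)
Op 3: gossip N0<->N2 -> N0.N0=(alive,v0) N0.N1=(alive,v0) N0.N2=(alive,v1) | N2.N0=(alive,v0) N2.N1=(alive,v0) N2.N2=(alive,v1)
Op 4: N1 marks N2=suspect -> (suspect,v1)
Op 5: gossip N0<->N2 -> N0.N0=(alive,v0) N0.N1=(alive,v0) N0.N2=(alive,v1) | N2.N0=(alive,v0) N2.N1=(alive,v0) N2.N2=(alive,v1)
Op 6: gossip N2<->N1 -> N2.N0=(alive,v0) N2.N1=(alive,v0) N2.N2=(alive,v1) | N1.N0=(alive,v0) N1.N1=(alive,v0) N1.N2=(suspect,v1)
Op 7: N0 marks N2=alive -> (alive,v2)
Op 8: N1 marks N1=suspect -> (suspect,v1)
Op 9: N0 marks N0=alive -> (alive,v1)
Op 10: N0 marks N2=dead -> (dead,v3)
Op 11: gossip N2<->N1 -> N2.N0=(alive,v0) N2.N1=(suspect,v1) N2.N2=(alive,v1) | N1.N0=(alive,v0) N1.N1=(suspect,v1) N1.N2=(suspect,v1)

Answer: suspect 1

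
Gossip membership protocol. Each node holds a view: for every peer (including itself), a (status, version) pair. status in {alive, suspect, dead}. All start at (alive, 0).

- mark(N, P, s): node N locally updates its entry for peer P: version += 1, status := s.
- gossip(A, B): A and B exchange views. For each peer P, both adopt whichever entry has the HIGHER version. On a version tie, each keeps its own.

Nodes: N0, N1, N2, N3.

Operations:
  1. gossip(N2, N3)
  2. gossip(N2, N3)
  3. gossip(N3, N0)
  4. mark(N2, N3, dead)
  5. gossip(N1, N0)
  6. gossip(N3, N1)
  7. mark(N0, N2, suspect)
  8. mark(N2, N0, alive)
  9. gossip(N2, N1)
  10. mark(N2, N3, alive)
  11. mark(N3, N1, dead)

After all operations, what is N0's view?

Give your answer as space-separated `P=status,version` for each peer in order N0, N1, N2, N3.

Op 1: gossip N2<->N3 -> N2.N0=(alive,v0) N2.N1=(alive,v0) N2.N2=(alive,v0) N2.N3=(alive,v0) | N3.N0=(alive,v0) N3.N1=(alive,v0) N3.N2=(alive,v0) N3.N3=(alive,v0)
Op 2: gossip N2<->N3 -> N2.N0=(alive,v0) N2.N1=(alive,v0) N2.N2=(alive,v0) N2.N3=(alive,v0) | N3.N0=(alive,v0) N3.N1=(alive,v0) N3.N2=(alive,v0) N3.N3=(alive,v0)
Op 3: gossip N3<->N0 -> N3.N0=(alive,v0) N3.N1=(alive,v0) N3.N2=(alive,v0) N3.N3=(alive,v0) | N0.N0=(alive,v0) N0.N1=(alive,v0) N0.N2=(alive,v0) N0.N3=(alive,v0)
Op 4: N2 marks N3=dead -> (dead,v1)
Op 5: gossip N1<->N0 -> N1.N0=(alive,v0) N1.N1=(alive,v0) N1.N2=(alive,v0) N1.N3=(alive,v0) | N0.N0=(alive,v0) N0.N1=(alive,v0) N0.N2=(alive,v0) N0.N3=(alive,v0)
Op 6: gossip N3<->N1 -> N3.N0=(alive,v0) N3.N1=(alive,v0) N3.N2=(alive,v0) N3.N3=(alive,v0) | N1.N0=(alive,v0) N1.N1=(alive,v0) N1.N2=(alive,v0) N1.N3=(alive,v0)
Op 7: N0 marks N2=suspect -> (suspect,v1)
Op 8: N2 marks N0=alive -> (alive,v1)
Op 9: gossip N2<->N1 -> N2.N0=(alive,v1) N2.N1=(alive,v0) N2.N2=(alive,v0) N2.N3=(dead,v1) | N1.N0=(alive,v1) N1.N1=(alive,v0) N1.N2=(alive,v0) N1.N3=(dead,v1)
Op 10: N2 marks N3=alive -> (alive,v2)
Op 11: N3 marks N1=dead -> (dead,v1)

Answer: N0=alive,0 N1=alive,0 N2=suspect,1 N3=alive,0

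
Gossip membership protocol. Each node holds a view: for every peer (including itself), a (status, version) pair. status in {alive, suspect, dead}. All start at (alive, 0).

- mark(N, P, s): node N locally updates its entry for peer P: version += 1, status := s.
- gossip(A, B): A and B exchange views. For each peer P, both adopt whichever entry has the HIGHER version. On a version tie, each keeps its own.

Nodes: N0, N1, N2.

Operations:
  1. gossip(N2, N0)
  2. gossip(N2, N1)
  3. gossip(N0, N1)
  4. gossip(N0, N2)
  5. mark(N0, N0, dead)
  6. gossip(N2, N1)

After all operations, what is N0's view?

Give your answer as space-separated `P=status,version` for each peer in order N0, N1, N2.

Op 1: gossip N2<->N0 -> N2.N0=(alive,v0) N2.N1=(alive,v0) N2.N2=(alive,v0) | N0.N0=(alive,v0) N0.N1=(alive,v0) N0.N2=(alive,v0)
Op 2: gossip N2<->N1 -> N2.N0=(alive,v0) N2.N1=(alive,v0) N2.N2=(alive,v0) | N1.N0=(alive,v0) N1.N1=(alive,v0) N1.N2=(alive,v0)
Op 3: gossip N0<->N1 -> N0.N0=(alive,v0) N0.N1=(alive,v0) N0.N2=(alive,v0) | N1.N0=(alive,v0) N1.N1=(alive,v0) N1.N2=(alive,v0)
Op 4: gossip N0<->N2 -> N0.N0=(alive,v0) N0.N1=(alive,v0) N0.N2=(alive,v0) | N2.N0=(alive,v0) N2.N1=(alive,v0) N2.N2=(alive,v0)
Op 5: N0 marks N0=dead -> (dead,v1)
Op 6: gossip N2<->N1 -> N2.N0=(alive,v0) N2.N1=(alive,v0) N2.N2=(alive,v0) | N1.N0=(alive,v0) N1.N1=(alive,v0) N1.N2=(alive,v0)

Answer: N0=dead,1 N1=alive,0 N2=alive,0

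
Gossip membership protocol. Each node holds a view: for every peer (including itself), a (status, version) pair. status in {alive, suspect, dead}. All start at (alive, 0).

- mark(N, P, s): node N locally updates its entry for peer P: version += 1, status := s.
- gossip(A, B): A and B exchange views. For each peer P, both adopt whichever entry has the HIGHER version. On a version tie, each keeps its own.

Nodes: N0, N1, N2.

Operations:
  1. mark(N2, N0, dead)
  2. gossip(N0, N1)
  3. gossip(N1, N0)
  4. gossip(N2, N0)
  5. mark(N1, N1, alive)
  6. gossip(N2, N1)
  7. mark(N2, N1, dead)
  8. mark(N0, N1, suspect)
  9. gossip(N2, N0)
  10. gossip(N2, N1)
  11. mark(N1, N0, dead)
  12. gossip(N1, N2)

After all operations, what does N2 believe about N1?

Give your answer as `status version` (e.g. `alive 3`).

Answer: dead 2

Derivation:
Op 1: N2 marks N0=dead -> (dead,v1)
Op 2: gossip N0<->N1 -> N0.N0=(alive,v0) N0.N1=(alive,v0) N0.N2=(alive,v0) | N1.N0=(alive,v0) N1.N1=(alive,v0) N1.N2=(alive,v0)
Op 3: gossip N1<->N0 -> N1.N0=(alive,v0) N1.N1=(alive,v0) N1.N2=(alive,v0) | N0.N0=(alive,v0) N0.N1=(alive,v0) N0.N2=(alive,v0)
Op 4: gossip N2<->N0 -> N2.N0=(dead,v1) N2.N1=(alive,v0) N2.N2=(alive,v0) | N0.N0=(dead,v1) N0.N1=(alive,v0) N0.N2=(alive,v0)
Op 5: N1 marks N1=alive -> (alive,v1)
Op 6: gossip N2<->N1 -> N2.N0=(dead,v1) N2.N1=(alive,v1) N2.N2=(alive,v0) | N1.N0=(dead,v1) N1.N1=(alive,v1) N1.N2=(alive,v0)
Op 7: N2 marks N1=dead -> (dead,v2)
Op 8: N0 marks N1=suspect -> (suspect,v1)
Op 9: gossip N2<->N0 -> N2.N0=(dead,v1) N2.N1=(dead,v2) N2.N2=(alive,v0) | N0.N0=(dead,v1) N0.N1=(dead,v2) N0.N2=(alive,v0)
Op 10: gossip N2<->N1 -> N2.N0=(dead,v1) N2.N1=(dead,v2) N2.N2=(alive,v0) | N1.N0=(dead,v1) N1.N1=(dead,v2) N1.N2=(alive,v0)
Op 11: N1 marks N0=dead -> (dead,v2)
Op 12: gossip N1<->N2 -> N1.N0=(dead,v2) N1.N1=(dead,v2) N1.N2=(alive,v0) | N2.N0=(dead,v2) N2.N1=(dead,v2) N2.N2=(alive,v0)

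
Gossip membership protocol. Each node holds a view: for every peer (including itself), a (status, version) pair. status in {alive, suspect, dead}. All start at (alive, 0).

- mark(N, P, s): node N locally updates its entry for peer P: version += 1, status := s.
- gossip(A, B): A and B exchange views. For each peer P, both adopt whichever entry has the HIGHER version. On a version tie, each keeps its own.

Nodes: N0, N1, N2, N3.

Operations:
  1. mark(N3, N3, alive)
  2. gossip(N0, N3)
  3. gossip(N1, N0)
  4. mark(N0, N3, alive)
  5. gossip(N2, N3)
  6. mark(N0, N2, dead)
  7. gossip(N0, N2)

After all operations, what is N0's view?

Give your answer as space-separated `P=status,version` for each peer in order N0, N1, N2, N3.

Op 1: N3 marks N3=alive -> (alive,v1)
Op 2: gossip N0<->N3 -> N0.N0=(alive,v0) N0.N1=(alive,v0) N0.N2=(alive,v0) N0.N3=(alive,v1) | N3.N0=(alive,v0) N3.N1=(alive,v0) N3.N2=(alive,v0) N3.N3=(alive,v1)
Op 3: gossip N1<->N0 -> N1.N0=(alive,v0) N1.N1=(alive,v0) N1.N2=(alive,v0) N1.N3=(alive,v1) | N0.N0=(alive,v0) N0.N1=(alive,v0) N0.N2=(alive,v0) N0.N3=(alive,v1)
Op 4: N0 marks N3=alive -> (alive,v2)
Op 5: gossip N2<->N3 -> N2.N0=(alive,v0) N2.N1=(alive,v0) N2.N2=(alive,v0) N2.N3=(alive,v1) | N3.N0=(alive,v0) N3.N1=(alive,v0) N3.N2=(alive,v0) N3.N3=(alive,v1)
Op 6: N0 marks N2=dead -> (dead,v1)
Op 7: gossip N0<->N2 -> N0.N0=(alive,v0) N0.N1=(alive,v0) N0.N2=(dead,v1) N0.N3=(alive,v2) | N2.N0=(alive,v0) N2.N1=(alive,v0) N2.N2=(dead,v1) N2.N3=(alive,v2)

Answer: N0=alive,0 N1=alive,0 N2=dead,1 N3=alive,2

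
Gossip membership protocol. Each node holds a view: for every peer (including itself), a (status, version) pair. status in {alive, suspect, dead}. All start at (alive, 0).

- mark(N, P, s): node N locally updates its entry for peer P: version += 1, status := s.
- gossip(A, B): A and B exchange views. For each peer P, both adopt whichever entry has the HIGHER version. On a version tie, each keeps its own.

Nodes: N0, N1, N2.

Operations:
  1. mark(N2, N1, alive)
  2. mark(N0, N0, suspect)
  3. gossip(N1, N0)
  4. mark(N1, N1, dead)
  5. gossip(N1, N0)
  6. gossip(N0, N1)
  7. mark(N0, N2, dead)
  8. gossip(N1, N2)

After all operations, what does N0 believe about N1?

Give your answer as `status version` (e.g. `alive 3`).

Answer: dead 1

Derivation:
Op 1: N2 marks N1=alive -> (alive,v1)
Op 2: N0 marks N0=suspect -> (suspect,v1)
Op 3: gossip N1<->N0 -> N1.N0=(suspect,v1) N1.N1=(alive,v0) N1.N2=(alive,v0) | N0.N0=(suspect,v1) N0.N1=(alive,v0) N0.N2=(alive,v0)
Op 4: N1 marks N1=dead -> (dead,v1)
Op 5: gossip N1<->N0 -> N1.N0=(suspect,v1) N1.N1=(dead,v1) N1.N2=(alive,v0) | N0.N0=(suspect,v1) N0.N1=(dead,v1) N0.N2=(alive,v0)
Op 6: gossip N0<->N1 -> N0.N0=(suspect,v1) N0.N1=(dead,v1) N0.N2=(alive,v0) | N1.N0=(suspect,v1) N1.N1=(dead,v1) N1.N2=(alive,v0)
Op 7: N0 marks N2=dead -> (dead,v1)
Op 8: gossip N1<->N2 -> N1.N0=(suspect,v1) N1.N1=(dead,v1) N1.N2=(alive,v0) | N2.N0=(suspect,v1) N2.N1=(alive,v1) N2.N2=(alive,v0)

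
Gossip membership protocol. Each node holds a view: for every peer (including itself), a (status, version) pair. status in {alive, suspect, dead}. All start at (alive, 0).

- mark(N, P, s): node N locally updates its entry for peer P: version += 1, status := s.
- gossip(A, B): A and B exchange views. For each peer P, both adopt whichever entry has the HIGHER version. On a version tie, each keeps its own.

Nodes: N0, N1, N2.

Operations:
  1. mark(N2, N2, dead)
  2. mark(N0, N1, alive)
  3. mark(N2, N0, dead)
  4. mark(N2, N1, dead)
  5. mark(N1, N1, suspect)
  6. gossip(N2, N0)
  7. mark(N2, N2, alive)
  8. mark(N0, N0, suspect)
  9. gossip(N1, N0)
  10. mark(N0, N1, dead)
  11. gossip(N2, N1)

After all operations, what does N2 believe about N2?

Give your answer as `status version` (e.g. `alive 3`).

Op 1: N2 marks N2=dead -> (dead,v1)
Op 2: N0 marks N1=alive -> (alive,v1)
Op 3: N2 marks N0=dead -> (dead,v1)
Op 4: N2 marks N1=dead -> (dead,v1)
Op 5: N1 marks N1=suspect -> (suspect,v1)
Op 6: gossip N2<->N0 -> N2.N0=(dead,v1) N2.N1=(dead,v1) N2.N2=(dead,v1) | N0.N0=(dead,v1) N0.N1=(alive,v1) N0.N2=(dead,v1)
Op 7: N2 marks N2=alive -> (alive,v2)
Op 8: N0 marks N0=suspect -> (suspect,v2)
Op 9: gossip N1<->N0 -> N1.N0=(suspect,v2) N1.N1=(suspect,v1) N1.N2=(dead,v1) | N0.N0=(suspect,v2) N0.N1=(alive,v1) N0.N2=(dead,v1)
Op 10: N0 marks N1=dead -> (dead,v2)
Op 11: gossip N2<->N1 -> N2.N0=(suspect,v2) N2.N1=(dead,v1) N2.N2=(alive,v2) | N1.N0=(suspect,v2) N1.N1=(suspect,v1) N1.N2=(alive,v2)

Answer: alive 2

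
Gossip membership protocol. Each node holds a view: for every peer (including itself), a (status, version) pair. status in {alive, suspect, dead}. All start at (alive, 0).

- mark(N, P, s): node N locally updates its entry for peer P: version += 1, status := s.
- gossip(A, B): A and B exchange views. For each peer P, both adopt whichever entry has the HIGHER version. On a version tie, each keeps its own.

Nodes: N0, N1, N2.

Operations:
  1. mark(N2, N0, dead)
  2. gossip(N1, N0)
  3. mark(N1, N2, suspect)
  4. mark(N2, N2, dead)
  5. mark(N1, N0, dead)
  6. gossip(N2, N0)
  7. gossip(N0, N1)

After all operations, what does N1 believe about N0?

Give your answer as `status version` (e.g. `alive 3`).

Op 1: N2 marks N0=dead -> (dead,v1)
Op 2: gossip N1<->N0 -> N1.N0=(alive,v0) N1.N1=(alive,v0) N1.N2=(alive,v0) | N0.N0=(alive,v0) N0.N1=(alive,v0) N0.N2=(alive,v0)
Op 3: N1 marks N2=suspect -> (suspect,v1)
Op 4: N2 marks N2=dead -> (dead,v1)
Op 5: N1 marks N0=dead -> (dead,v1)
Op 6: gossip N2<->N0 -> N2.N0=(dead,v1) N2.N1=(alive,v0) N2.N2=(dead,v1) | N0.N0=(dead,v1) N0.N1=(alive,v0) N0.N2=(dead,v1)
Op 7: gossip N0<->N1 -> N0.N0=(dead,v1) N0.N1=(alive,v0) N0.N2=(dead,v1) | N1.N0=(dead,v1) N1.N1=(alive,v0) N1.N2=(suspect,v1)

Answer: dead 1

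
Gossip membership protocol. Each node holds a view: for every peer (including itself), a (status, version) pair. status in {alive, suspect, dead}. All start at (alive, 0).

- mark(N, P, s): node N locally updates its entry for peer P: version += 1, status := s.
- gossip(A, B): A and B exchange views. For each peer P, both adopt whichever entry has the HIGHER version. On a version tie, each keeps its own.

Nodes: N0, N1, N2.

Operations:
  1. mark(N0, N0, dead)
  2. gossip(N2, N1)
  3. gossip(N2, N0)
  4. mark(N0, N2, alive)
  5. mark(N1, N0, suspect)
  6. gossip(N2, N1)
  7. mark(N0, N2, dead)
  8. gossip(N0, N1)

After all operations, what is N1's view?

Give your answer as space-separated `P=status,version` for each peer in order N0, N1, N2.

Answer: N0=suspect,1 N1=alive,0 N2=dead,2

Derivation:
Op 1: N0 marks N0=dead -> (dead,v1)
Op 2: gossip N2<->N1 -> N2.N0=(alive,v0) N2.N1=(alive,v0) N2.N2=(alive,v0) | N1.N0=(alive,v0) N1.N1=(alive,v0) N1.N2=(alive,v0)
Op 3: gossip N2<->N0 -> N2.N0=(dead,v1) N2.N1=(alive,v0) N2.N2=(alive,v0) | N0.N0=(dead,v1) N0.N1=(alive,v0) N0.N2=(alive,v0)
Op 4: N0 marks N2=alive -> (alive,v1)
Op 5: N1 marks N0=suspect -> (suspect,v1)
Op 6: gossip N2<->N1 -> N2.N0=(dead,v1) N2.N1=(alive,v0) N2.N2=(alive,v0) | N1.N0=(suspect,v1) N1.N1=(alive,v0) N1.N2=(alive,v0)
Op 7: N0 marks N2=dead -> (dead,v2)
Op 8: gossip N0<->N1 -> N0.N0=(dead,v1) N0.N1=(alive,v0) N0.N2=(dead,v2) | N1.N0=(suspect,v1) N1.N1=(alive,v0) N1.N2=(dead,v2)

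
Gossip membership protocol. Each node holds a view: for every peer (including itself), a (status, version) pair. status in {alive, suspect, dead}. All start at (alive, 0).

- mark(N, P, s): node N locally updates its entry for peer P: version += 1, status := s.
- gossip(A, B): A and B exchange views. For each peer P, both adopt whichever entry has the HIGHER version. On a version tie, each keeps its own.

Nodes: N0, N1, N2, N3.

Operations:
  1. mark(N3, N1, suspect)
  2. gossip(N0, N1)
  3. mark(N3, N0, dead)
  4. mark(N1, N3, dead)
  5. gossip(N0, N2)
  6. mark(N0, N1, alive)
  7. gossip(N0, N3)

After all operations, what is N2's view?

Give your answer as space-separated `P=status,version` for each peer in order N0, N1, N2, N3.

Answer: N0=alive,0 N1=alive,0 N2=alive,0 N3=alive,0

Derivation:
Op 1: N3 marks N1=suspect -> (suspect,v1)
Op 2: gossip N0<->N1 -> N0.N0=(alive,v0) N0.N1=(alive,v0) N0.N2=(alive,v0) N0.N3=(alive,v0) | N1.N0=(alive,v0) N1.N1=(alive,v0) N1.N2=(alive,v0) N1.N3=(alive,v0)
Op 3: N3 marks N0=dead -> (dead,v1)
Op 4: N1 marks N3=dead -> (dead,v1)
Op 5: gossip N0<->N2 -> N0.N0=(alive,v0) N0.N1=(alive,v0) N0.N2=(alive,v0) N0.N3=(alive,v0) | N2.N0=(alive,v0) N2.N1=(alive,v0) N2.N2=(alive,v0) N2.N3=(alive,v0)
Op 6: N0 marks N1=alive -> (alive,v1)
Op 7: gossip N0<->N3 -> N0.N0=(dead,v1) N0.N1=(alive,v1) N0.N2=(alive,v0) N0.N3=(alive,v0) | N3.N0=(dead,v1) N3.N1=(suspect,v1) N3.N2=(alive,v0) N3.N3=(alive,v0)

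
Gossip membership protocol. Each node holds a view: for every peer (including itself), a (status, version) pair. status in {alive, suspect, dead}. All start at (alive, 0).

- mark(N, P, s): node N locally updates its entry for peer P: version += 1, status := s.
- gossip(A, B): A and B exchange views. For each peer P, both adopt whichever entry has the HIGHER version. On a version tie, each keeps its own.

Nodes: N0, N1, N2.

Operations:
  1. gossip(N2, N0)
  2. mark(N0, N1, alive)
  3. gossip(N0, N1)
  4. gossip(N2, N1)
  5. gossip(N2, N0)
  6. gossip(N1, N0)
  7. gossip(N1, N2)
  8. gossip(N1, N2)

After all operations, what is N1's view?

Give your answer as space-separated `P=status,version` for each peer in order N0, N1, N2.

Answer: N0=alive,0 N1=alive,1 N2=alive,0

Derivation:
Op 1: gossip N2<->N0 -> N2.N0=(alive,v0) N2.N1=(alive,v0) N2.N2=(alive,v0) | N0.N0=(alive,v0) N0.N1=(alive,v0) N0.N2=(alive,v0)
Op 2: N0 marks N1=alive -> (alive,v1)
Op 3: gossip N0<->N1 -> N0.N0=(alive,v0) N0.N1=(alive,v1) N0.N2=(alive,v0) | N1.N0=(alive,v0) N1.N1=(alive,v1) N1.N2=(alive,v0)
Op 4: gossip N2<->N1 -> N2.N0=(alive,v0) N2.N1=(alive,v1) N2.N2=(alive,v0) | N1.N0=(alive,v0) N1.N1=(alive,v1) N1.N2=(alive,v0)
Op 5: gossip N2<->N0 -> N2.N0=(alive,v0) N2.N1=(alive,v1) N2.N2=(alive,v0) | N0.N0=(alive,v0) N0.N1=(alive,v1) N0.N2=(alive,v0)
Op 6: gossip N1<->N0 -> N1.N0=(alive,v0) N1.N1=(alive,v1) N1.N2=(alive,v0) | N0.N0=(alive,v0) N0.N1=(alive,v1) N0.N2=(alive,v0)
Op 7: gossip N1<->N2 -> N1.N0=(alive,v0) N1.N1=(alive,v1) N1.N2=(alive,v0) | N2.N0=(alive,v0) N2.N1=(alive,v1) N2.N2=(alive,v0)
Op 8: gossip N1<->N2 -> N1.N0=(alive,v0) N1.N1=(alive,v1) N1.N2=(alive,v0) | N2.N0=(alive,v0) N2.N1=(alive,v1) N2.N2=(alive,v0)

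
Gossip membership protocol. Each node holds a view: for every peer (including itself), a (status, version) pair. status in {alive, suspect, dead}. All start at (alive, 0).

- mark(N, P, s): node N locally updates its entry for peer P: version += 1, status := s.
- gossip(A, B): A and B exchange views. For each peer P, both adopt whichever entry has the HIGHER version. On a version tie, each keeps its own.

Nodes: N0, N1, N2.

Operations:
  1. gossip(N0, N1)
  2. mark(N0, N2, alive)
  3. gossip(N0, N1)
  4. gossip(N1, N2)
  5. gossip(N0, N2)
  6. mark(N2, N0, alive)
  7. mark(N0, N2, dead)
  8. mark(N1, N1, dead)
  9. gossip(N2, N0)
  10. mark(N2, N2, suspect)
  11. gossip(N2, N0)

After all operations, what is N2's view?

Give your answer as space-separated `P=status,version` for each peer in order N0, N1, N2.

Answer: N0=alive,1 N1=alive,0 N2=suspect,3

Derivation:
Op 1: gossip N0<->N1 -> N0.N0=(alive,v0) N0.N1=(alive,v0) N0.N2=(alive,v0) | N1.N0=(alive,v0) N1.N1=(alive,v0) N1.N2=(alive,v0)
Op 2: N0 marks N2=alive -> (alive,v1)
Op 3: gossip N0<->N1 -> N0.N0=(alive,v0) N0.N1=(alive,v0) N0.N2=(alive,v1) | N1.N0=(alive,v0) N1.N1=(alive,v0) N1.N2=(alive,v1)
Op 4: gossip N1<->N2 -> N1.N0=(alive,v0) N1.N1=(alive,v0) N1.N2=(alive,v1) | N2.N0=(alive,v0) N2.N1=(alive,v0) N2.N2=(alive,v1)
Op 5: gossip N0<->N2 -> N0.N0=(alive,v0) N0.N1=(alive,v0) N0.N2=(alive,v1) | N2.N0=(alive,v0) N2.N1=(alive,v0) N2.N2=(alive,v1)
Op 6: N2 marks N0=alive -> (alive,v1)
Op 7: N0 marks N2=dead -> (dead,v2)
Op 8: N1 marks N1=dead -> (dead,v1)
Op 9: gossip N2<->N0 -> N2.N0=(alive,v1) N2.N1=(alive,v0) N2.N2=(dead,v2) | N0.N0=(alive,v1) N0.N1=(alive,v0) N0.N2=(dead,v2)
Op 10: N2 marks N2=suspect -> (suspect,v3)
Op 11: gossip N2<->N0 -> N2.N0=(alive,v1) N2.N1=(alive,v0) N2.N2=(suspect,v3) | N0.N0=(alive,v1) N0.N1=(alive,v0) N0.N2=(suspect,v3)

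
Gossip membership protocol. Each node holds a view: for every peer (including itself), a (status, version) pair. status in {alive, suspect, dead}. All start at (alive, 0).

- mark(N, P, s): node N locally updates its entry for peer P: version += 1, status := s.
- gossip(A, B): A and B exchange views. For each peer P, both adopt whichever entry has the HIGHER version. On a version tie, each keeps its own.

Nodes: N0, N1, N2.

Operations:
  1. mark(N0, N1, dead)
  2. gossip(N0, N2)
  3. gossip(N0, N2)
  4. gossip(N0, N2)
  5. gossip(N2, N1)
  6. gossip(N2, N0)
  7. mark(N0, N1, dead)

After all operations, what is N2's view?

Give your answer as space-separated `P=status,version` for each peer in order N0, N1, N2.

Answer: N0=alive,0 N1=dead,1 N2=alive,0

Derivation:
Op 1: N0 marks N1=dead -> (dead,v1)
Op 2: gossip N0<->N2 -> N0.N0=(alive,v0) N0.N1=(dead,v1) N0.N2=(alive,v0) | N2.N0=(alive,v0) N2.N1=(dead,v1) N2.N2=(alive,v0)
Op 3: gossip N0<->N2 -> N0.N0=(alive,v0) N0.N1=(dead,v1) N0.N2=(alive,v0) | N2.N0=(alive,v0) N2.N1=(dead,v1) N2.N2=(alive,v0)
Op 4: gossip N0<->N2 -> N0.N0=(alive,v0) N0.N1=(dead,v1) N0.N2=(alive,v0) | N2.N0=(alive,v0) N2.N1=(dead,v1) N2.N2=(alive,v0)
Op 5: gossip N2<->N1 -> N2.N0=(alive,v0) N2.N1=(dead,v1) N2.N2=(alive,v0) | N1.N0=(alive,v0) N1.N1=(dead,v1) N1.N2=(alive,v0)
Op 6: gossip N2<->N0 -> N2.N0=(alive,v0) N2.N1=(dead,v1) N2.N2=(alive,v0) | N0.N0=(alive,v0) N0.N1=(dead,v1) N0.N2=(alive,v0)
Op 7: N0 marks N1=dead -> (dead,v2)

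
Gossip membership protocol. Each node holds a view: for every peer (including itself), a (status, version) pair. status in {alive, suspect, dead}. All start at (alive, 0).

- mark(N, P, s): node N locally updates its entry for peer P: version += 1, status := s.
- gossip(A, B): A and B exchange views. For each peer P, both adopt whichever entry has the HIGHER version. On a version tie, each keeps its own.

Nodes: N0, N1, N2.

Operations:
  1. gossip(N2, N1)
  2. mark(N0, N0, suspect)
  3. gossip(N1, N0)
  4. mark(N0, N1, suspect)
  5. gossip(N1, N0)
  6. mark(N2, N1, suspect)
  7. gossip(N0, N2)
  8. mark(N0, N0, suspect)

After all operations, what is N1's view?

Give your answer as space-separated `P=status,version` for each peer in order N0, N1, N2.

Answer: N0=suspect,1 N1=suspect,1 N2=alive,0

Derivation:
Op 1: gossip N2<->N1 -> N2.N0=(alive,v0) N2.N1=(alive,v0) N2.N2=(alive,v0) | N1.N0=(alive,v0) N1.N1=(alive,v0) N1.N2=(alive,v0)
Op 2: N0 marks N0=suspect -> (suspect,v1)
Op 3: gossip N1<->N0 -> N1.N0=(suspect,v1) N1.N1=(alive,v0) N1.N2=(alive,v0) | N0.N0=(suspect,v1) N0.N1=(alive,v0) N0.N2=(alive,v0)
Op 4: N0 marks N1=suspect -> (suspect,v1)
Op 5: gossip N1<->N0 -> N1.N0=(suspect,v1) N1.N1=(suspect,v1) N1.N2=(alive,v0) | N0.N0=(suspect,v1) N0.N1=(suspect,v1) N0.N2=(alive,v0)
Op 6: N2 marks N1=suspect -> (suspect,v1)
Op 7: gossip N0<->N2 -> N0.N0=(suspect,v1) N0.N1=(suspect,v1) N0.N2=(alive,v0) | N2.N0=(suspect,v1) N2.N1=(suspect,v1) N2.N2=(alive,v0)
Op 8: N0 marks N0=suspect -> (suspect,v2)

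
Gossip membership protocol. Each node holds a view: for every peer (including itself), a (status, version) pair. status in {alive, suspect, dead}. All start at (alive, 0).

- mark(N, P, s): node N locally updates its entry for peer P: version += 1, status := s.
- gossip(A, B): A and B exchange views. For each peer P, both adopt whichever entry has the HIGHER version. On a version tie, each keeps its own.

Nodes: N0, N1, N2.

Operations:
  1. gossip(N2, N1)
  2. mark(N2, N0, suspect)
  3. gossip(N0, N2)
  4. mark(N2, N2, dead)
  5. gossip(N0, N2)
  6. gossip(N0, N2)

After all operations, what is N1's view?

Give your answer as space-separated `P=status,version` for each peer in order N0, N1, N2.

Op 1: gossip N2<->N1 -> N2.N0=(alive,v0) N2.N1=(alive,v0) N2.N2=(alive,v0) | N1.N0=(alive,v0) N1.N1=(alive,v0) N1.N2=(alive,v0)
Op 2: N2 marks N0=suspect -> (suspect,v1)
Op 3: gossip N0<->N2 -> N0.N0=(suspect,v1) N0.N1=(alive,v0) N0.N2=(alive,v0) | N2.N0=(suspect,v1) N2.N1=(alive,v0) N2.N2=(alive,v0)
Op 4: N2 marks N2=dead -> (dead,v1)
Op 5: gossip N0<->N2 -> N0.N0=(suspect,v1) N0.N1=(alive,v0) N0.N2=(dead,v1) | N2.N0=(suspect,v1) N2.N1=(alive,v0) N2.N2=(dead,v1)
Op 6: gossip N0<->N2 -> N0.N0=(suspect,v1) N0.N1=(alive,v0) N0.N2=(dead,v1) | N2.N0=(suspect,v1) N2.N1=(alive,v0) N2.N2=(dead,v1)

Answer: N0=alive,0 N1=alive,0 N2=alive,0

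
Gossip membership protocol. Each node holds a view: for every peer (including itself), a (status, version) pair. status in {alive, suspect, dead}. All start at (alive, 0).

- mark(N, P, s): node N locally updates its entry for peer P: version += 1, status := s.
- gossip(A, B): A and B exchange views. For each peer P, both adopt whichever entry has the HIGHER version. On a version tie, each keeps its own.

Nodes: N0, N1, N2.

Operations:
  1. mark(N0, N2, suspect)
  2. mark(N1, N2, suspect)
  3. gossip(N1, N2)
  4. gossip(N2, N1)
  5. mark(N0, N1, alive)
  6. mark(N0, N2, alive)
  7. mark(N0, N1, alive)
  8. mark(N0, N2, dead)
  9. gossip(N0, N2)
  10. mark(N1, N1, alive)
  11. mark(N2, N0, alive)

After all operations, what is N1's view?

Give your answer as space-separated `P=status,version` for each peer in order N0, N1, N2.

Op 1: N0 marks N2=suspect -> (suspect,v1)
Op 2: N1 marks N2=suspect -> (suspect,v1)
Op 3: gossip N1<->N2 -> N1.N0=(alive,v0) N1.N1=(alive,v0) N1.N2=(suspect,v1) | N2.N0=(alive,v0) N2.N1=(alive,v0) N2.N2=(suspect,v1)
Op 4: gossip N2<->N1 -> N2.N0=(alive,v0) N2.N1=(alive,v0) N2.N2=(suspect,v1) | N1.N0=(alive,v0) N1.N1=(alive,v0) N1.N2=(suspect,v1)
Op 5: N0 marks N1=alive -> (alive,v1)
Op 6: N0 marks N2=alive -> (alive,v2)
Op 7: N0 marks N1=alive -> (alive,v2)
Op 8: N0 marks N2=dead -> (dead,v3)
Op 9: gossip N0<->N2 -> N0.N0=(alive,v0) N0.N1=(alive,v2) N0.N2=(dead,v3) | N2.N0=(alive,v0) N2.N1=(alive,v2) N2.N2=(dead,v3)
Op 10: N1 marks N1=alive -> (alive,v1)
Op 11: N2 marks N0=alive -> (alive,v1)

Answer: N0=alive,0 N1=alive,1 N2=suspect,1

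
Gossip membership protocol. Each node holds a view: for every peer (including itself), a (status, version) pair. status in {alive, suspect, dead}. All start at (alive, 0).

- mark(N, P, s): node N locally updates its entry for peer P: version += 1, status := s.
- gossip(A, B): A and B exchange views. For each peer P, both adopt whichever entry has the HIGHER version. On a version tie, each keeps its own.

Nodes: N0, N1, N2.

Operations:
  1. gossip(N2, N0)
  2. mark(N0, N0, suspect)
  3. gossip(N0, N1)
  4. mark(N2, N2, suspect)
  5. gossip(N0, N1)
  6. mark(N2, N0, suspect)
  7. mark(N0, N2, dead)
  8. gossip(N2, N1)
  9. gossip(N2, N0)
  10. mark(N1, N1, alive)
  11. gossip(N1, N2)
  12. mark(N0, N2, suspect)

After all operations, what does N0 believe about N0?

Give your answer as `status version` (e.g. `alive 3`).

Op 1: gossip N2<->N0 -> N2.N0=(alive,v0) N2.N1=(alive,v0) N2.N2=(alive,v0) | N0.N0=(alive,v0) N0.N1=(alive,v0) N0.N2=(alive,v0)
Op 2: N0 marks N0=suspect -> (suspect,v1)
Op 3: gossip N0<->N1 -> N0.N0=(suspect,v1) N0.N1=(alive,v0) N0.N2=(alive,v0) | N1.N0=(suspect,v1) N1.N1=(alive,v0) N1.N2=(alive,v0)
Op 4: N2 marks N2=suspect -> (suspect,v1)
Op 5: gossip N0<->N1 -> N0.N0=(suspect,v1) N0.N1=(alive,v0) N0.N2=(alive,v0) | N1.N0=(suspect,v1) N1.N1=(alive,v0) N1.N2=(alive,v0)
Op 6: N2 marks N0=suspect -> (suspect,v1)
Op 7: N0 marks N2=dead -> (dead,v1)
Op 8: gossip N2<->N1 -> N2.N0=(suspect,v1) N2.N1=(alive,v0) N2.N2=(suspect,v1) | N1.N0=(suspect,v1) N1.N1=(alive,v0) N1.N2=(suspect,v1)
Op 9: gossip N2<->N0 -> N2.N0=(suspect,v1) N2.N1=(alive,v0) N2.N2=(suspect,v1) | N0.N0=(suspect,v1) N0.N1=(alive,v0) N0.N2=(dead,v1)
Op 10: N1 marks N1=alive -> (alive,v1)
Op 11: gossip N1<->N2 -> N1.N0=(suspect,v1) N1.N1=(alive,v1) N1.N2=(suspect,v1) | N2.N0=(suspect,v1) N2.N1=(alive,v1) N2.N2=(suspect,v1)
Op 12: N0 marks N2=suspect -> (suspect,v2)

Answer: suspect 1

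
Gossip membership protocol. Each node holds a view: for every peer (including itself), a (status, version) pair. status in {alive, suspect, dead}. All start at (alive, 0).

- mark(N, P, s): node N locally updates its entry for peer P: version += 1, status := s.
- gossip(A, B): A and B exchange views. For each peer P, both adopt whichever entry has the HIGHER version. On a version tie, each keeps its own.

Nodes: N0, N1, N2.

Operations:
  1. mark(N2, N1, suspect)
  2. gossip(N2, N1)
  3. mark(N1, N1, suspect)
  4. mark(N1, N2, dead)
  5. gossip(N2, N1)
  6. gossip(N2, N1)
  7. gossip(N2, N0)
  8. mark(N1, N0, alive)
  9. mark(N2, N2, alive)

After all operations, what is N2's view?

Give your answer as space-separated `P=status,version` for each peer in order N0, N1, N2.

Answer: N0=alive,0 N1=suspect,2 N2=alive,2

Derivation:
Op 1: N2 marks N1=suspect -> (suspect,v1)
Op 2: gossip N2<->N1 -> N2.N0=(alive,v0) N2.N1=(suspect,v1) N2.N2=(alive,v0) | N1.N0=(alive,v0) N1.N1=(suspect,v1) N1.N2=(alive,v0)
Op 3: N1 marks N1=suspect -> (suspect,v2)
Op 4: N1 marks N2=dead -> (dead,v1)
Op 5: gossip N2<->N1 -> N2.N0=(alive,v0) N2.N1=(suspect,v2) N2.N2=(dead,v1) | N1.N0=(alive,v0) N1.N1=(suspect,v2) N1.N2=(dead,v1)
Op 6: gossip N2<->N1 -> N2.N0=(alive,v0) N2.N1=(suspect,v2) N2.N2=(dead,v1) | N1.N0=(alive,v0) N1.N1=(suspect,v2) N1.N2=(dead,v1)
Op 7: gossip N2<->N0 -> N2.N0=(alive,v0) N2.N1=(suspect,v2) N2.N2=(dead,v1) | N0.N0=(alive,v0) N0.N1=(suspect,v2) N0.N2=(dead,v1)
Op 8: N1 marks N0=alive -> (alive,v1)
Op 9: N2 marks N2=alive -> (alive,v2)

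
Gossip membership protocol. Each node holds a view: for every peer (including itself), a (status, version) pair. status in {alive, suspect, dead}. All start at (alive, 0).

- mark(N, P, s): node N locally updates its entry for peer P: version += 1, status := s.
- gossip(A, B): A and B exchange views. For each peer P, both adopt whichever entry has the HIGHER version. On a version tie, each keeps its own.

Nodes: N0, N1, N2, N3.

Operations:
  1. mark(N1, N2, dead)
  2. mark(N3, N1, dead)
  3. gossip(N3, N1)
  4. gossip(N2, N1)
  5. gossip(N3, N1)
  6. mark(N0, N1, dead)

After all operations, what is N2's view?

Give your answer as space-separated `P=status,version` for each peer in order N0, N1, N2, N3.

Answer: N0=alive,0 N1=dead,1 N2=dead,1 N3=alive,0

Derivation:
Op 1: N1 marks N2=dead -> (dead,v1)
Op 2: N3 marks N1=dead -> (dead,v1)
Op 3: gossip N3<->N1 -> N3.N0=(alive,v0) N3.N1=(dead,v1) N3.N2=(dead,v1) N3.N3=(alive,v0) | N1.N0=(alive,v0) N1.N1=(dead,v1) N1.N2=(dead,v1) N1.N3=(alive,v0)
Op 4: gossip N2<->N1 -> N2.N0=(alive,v0) N2.N1=(dead,v1) N2.N2=(dead,v1) N2.N3=(alive,v0) | N1.N0=(alive,v0) N1.N1=(dead,v1) N1.N2=(dead,v1) N1.N3=(alive,v0)
Op 5: gossip N3<->N1 -> N3.N0=(alive,v0) N3.N1=(dead,v1) N3.N2=(dead,v1) N3.N3=(alive,v0) | N1.N0=(alive,v0) N1.N1=(dead,v1) N1.N2=(dead,v1) N1.N3=(alive,v0)
Op 6: N0 marks N1=dead -> (dead,v1)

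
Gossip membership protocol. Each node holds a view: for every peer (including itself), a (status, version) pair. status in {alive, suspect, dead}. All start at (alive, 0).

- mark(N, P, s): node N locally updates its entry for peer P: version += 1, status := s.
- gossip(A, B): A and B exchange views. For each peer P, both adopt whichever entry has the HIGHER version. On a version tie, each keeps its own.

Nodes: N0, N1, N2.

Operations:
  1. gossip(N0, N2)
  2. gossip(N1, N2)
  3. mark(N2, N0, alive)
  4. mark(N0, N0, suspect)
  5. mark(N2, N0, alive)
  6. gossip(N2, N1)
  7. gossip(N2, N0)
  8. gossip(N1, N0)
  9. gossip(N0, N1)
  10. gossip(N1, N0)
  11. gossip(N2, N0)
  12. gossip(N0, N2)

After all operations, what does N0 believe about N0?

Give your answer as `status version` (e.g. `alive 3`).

Op 1: gossip N0<->N2 -> N0.N0=(alive,v0) N0.N1=(alive,v0) N0.N2=(alive,v0) | N2.N0=(alive,v0) N2.N1=(alive,v0) N2.N2=(alive,v0)
Op 2: gossip N1<->N2 -> N1.N0=(alive,v0) N1.N1=(alive,v0) N1.N2=(alive,v0) | N2.N0=(alive,v0) N2.N1=(alive,v0) N2.N2=(alive,v0)
Op 3: N2 marks N0=alive -> (alive,v1)
Op 4: N0 marks N0=suspect -> (suspect,v1)
Op 5: N2 marks N0=alive -> (alive,v2)
Op 6: gossip N2<->N1 -> N2.N0=(alive,v2) N2.N1=(alive,v0) N2.N2=(alive,v0) | N1.N0=(alive,v2) N1.N1=(alive,v0) N1.N2=(alive,v0)
Op 7: gossip N2<->N0 -> N2.N0=(alive,v2) N2.N1=(alive,v0) N2.N2=(alive,v0) | N0.N0=(alive,v2) N0.N1=(alive,v0) N0.N2=(alive,v0)
Op 8: gossip N1<->N0 -> N1.N0=(alive,v2) N1.N1=(alive,v0) N1.N2=(alive,v0) | N0.N0=(alive,v2) N0.N1=(alive,v0) N0.N2=(alive,v0)
Op 9: gossip N0<->N1 -> N0.N0=(alive,v2) N0.N1=(alive,v0) N0.N2=(alive,v0) | N1.N0=(alive,v2) N1.N1=(alive,v0) N1.N2=(alive,v0)
Op 10: gossip N1<->N0 -> N1.N0=(alive,v2) N1.N1=(alive,v0) N1.N2=(alive,v0) | N0.N0=(alive,v2) N0.N1=(alive,v0) N0.N2=(alive,v0)
Op 11: gossip N2<->N0 -> N2.N0=(alive,v2) N2.N1=(alive,v0) N2.N2=(alive,v0) | N0.N0=(alive,v2) N0.N1=(alive,v0) N0.N2=(alive,v0)
Op 12: gossip N0<->N2 -> N0.N0=(alive,v2) N0.N1=(alive,v0) N0.N2=(alive,v0) | N2.N0=(alive,v2) N2.N1=(alive,v0) N2.N2=(alive,v0)

Answer: alive 2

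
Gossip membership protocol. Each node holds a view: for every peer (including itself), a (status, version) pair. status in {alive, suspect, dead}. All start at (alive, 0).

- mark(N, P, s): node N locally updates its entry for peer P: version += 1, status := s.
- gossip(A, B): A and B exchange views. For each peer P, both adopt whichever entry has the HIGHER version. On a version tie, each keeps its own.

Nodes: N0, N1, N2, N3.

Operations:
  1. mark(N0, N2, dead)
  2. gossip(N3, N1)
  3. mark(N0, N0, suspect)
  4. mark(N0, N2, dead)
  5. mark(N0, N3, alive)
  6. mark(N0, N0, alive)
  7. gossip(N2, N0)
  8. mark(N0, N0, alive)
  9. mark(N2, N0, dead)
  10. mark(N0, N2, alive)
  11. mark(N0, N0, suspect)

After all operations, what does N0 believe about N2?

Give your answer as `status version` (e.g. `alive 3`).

Answer: alive 3

Derivation:
Op 1: N0 marks N2=dead -> (dead,v1)
Op 2: gossip N3<->N1 -> N3.N0=(alive,v0) N3.N1=(alive,v0) N3.N2=(alive,v0) N3.N3=(alive,v0) | N1.N0=(alive,v0) N1.N1=(alive,v0) N1.N2=(alive,v0) N1.N3=(alive,v0)
Op 3: N0 marks N0=suspect -> (suspect,v1)
Op 4: N0 marks N2=dead -> (dead,v2)
Op 5: N0 marks N3=alive -> (alive,v1)
Op 6: N0 marks N0=alive -> (alive,v2)
Op 7: gossip N2<->N0 -> N2.N0=(alive,v2) N2.N1=(alive,v0) N2.N2=(dead,v2) N2.N3=(alive,v1) | N0.N0=(alive,v2) N0.N1=(alive,v0) N0.N2=(dead,v2) N0.N3=(alive,v1)
Op 8: N0 marks N0=alive -> (alive,v3)
Op 9: N2 marks N0=dead -> (dead,v3)
Op 10: N0 marks N2=alive -> (alive,v3)
Op 11: N0 marks N0=suspect -> (suspect,v4)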